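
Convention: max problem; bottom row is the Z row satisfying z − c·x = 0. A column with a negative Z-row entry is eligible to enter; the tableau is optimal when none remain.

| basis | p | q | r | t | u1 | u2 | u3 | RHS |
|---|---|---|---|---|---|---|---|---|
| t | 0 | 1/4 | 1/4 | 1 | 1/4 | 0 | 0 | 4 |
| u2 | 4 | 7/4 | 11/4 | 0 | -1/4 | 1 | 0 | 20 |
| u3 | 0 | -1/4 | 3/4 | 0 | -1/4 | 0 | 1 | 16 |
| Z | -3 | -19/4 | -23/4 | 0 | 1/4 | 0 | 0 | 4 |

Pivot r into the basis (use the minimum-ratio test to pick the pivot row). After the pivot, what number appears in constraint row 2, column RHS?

Ratio test on column r — row 1: 4/(1/4) = 16; row 2: 20/(11/4) = 80/11; row 3: 16/(3/4) = 64/3. Minimum is 80/11 at row 2 (u2 leaves); pivot element 11/4.
Divide row 2 by 11/4; eliminate column r from the other rows.
In the new row 2, the RHS entry is the old entry divided by the pivot: 20/(11/4) = 80/11.

80/11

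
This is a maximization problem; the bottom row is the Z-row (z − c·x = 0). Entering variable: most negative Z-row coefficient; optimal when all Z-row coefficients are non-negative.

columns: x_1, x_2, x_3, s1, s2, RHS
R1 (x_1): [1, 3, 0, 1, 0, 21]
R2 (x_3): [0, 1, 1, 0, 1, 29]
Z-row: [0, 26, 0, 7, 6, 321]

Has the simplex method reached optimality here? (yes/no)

yes

Every Z-row coefficient is ≥ 0, so the tableau is optimal.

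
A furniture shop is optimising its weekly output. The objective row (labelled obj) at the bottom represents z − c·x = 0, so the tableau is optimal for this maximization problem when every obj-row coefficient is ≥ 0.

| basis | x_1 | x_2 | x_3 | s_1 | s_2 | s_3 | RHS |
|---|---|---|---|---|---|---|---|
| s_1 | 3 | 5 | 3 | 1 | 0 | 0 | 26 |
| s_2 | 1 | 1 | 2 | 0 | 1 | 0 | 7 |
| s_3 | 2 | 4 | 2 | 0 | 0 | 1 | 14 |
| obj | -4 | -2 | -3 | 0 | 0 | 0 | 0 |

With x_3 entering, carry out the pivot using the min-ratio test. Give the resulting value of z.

21/2

Ratio test on column x_3 — row 1: 26/3 = 26/3; row 2: 7/2 = 7/2; row 3: 14/2 = 7. Minimum is 7/2 at row 2 (s_2 leaves); pivot element 2.
Pivot on row 2; the obj-row RHS becomes 0 − (-3)·(7/2) = 21/2.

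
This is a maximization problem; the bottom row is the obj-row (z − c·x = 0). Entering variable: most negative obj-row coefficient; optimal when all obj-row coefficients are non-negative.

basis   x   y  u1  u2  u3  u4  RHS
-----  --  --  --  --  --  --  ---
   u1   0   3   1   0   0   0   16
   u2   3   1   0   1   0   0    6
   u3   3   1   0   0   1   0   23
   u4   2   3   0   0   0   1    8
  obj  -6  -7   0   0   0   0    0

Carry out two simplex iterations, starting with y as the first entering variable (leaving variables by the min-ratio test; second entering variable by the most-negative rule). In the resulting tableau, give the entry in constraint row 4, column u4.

3/7

Ratio test on column y — row 1: 16/3 = 16/3; row 2: 6/1 = 6; row 3: 23/1 = 23; row 4: 8/3 = 8/3. Minimum is 8/3 at row 4 (u4 leaves); pivot element 3.
Divide row 4 by 3; eliminate column y from the other rows.
Second iteration: most negative obj-row entry is -4/3 in column x, so x enters.
Ratio test on column x — row 1: entry -2 ≤ 0; row 2: (10/3)/(7/3) = 10/7; row 3: (61/3)/(7/3) = 61/7; row 4: (8/3)/(2/3) = 4. Minimum is 10/7 at row 2 (u2 leaves); pivot element 7/3.
Divide row 2 by 7/3; eliminate column x from the other rows.
After both pivots, the entry at constraint row 4, column u4 is 3/7.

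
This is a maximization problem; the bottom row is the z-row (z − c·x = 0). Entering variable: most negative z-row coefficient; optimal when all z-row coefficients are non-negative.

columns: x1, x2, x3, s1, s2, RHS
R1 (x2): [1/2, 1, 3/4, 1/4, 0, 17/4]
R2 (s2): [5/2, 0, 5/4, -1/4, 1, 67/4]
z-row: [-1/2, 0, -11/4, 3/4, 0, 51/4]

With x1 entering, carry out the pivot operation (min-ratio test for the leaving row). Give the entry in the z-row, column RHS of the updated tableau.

Ratio test on column x1 — row 1: (17/4)/(1/2) = 17/2; row 2: (67/4)/(5/2) = 67/10. Minimum is 67/10 at row 2 (s2 leaves); pivot element 5/2.
Divide row 2 by 5/2; eliminate column x1 from the other rows.
z-row update in column RHS: 51/4 − (-1/2)·(67/10) = 161/10.

161/10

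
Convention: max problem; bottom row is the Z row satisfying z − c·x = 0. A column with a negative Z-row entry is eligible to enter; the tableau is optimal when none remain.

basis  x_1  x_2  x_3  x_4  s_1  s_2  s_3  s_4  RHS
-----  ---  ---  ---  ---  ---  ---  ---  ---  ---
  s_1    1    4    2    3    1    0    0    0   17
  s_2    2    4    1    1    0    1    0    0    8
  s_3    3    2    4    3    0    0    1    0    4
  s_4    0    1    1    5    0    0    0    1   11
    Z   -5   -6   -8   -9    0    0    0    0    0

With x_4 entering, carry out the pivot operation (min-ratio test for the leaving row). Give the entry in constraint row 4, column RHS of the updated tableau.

Ratio test on column x_4 — row 1: 17/3 = 17/3; row 2: 8/1 = 8; row 3: 4/3 = 4/3; row 4: 11/5 = 11/5. Minimum is 4/3 at row 3 (s_3 leaves); pivot element 3.
Divide row 3 by 3; eliminate column x_4 from the other rows.
Row 4 update in column RHS: 11 − 5·(4/3) = 13/3.

13/3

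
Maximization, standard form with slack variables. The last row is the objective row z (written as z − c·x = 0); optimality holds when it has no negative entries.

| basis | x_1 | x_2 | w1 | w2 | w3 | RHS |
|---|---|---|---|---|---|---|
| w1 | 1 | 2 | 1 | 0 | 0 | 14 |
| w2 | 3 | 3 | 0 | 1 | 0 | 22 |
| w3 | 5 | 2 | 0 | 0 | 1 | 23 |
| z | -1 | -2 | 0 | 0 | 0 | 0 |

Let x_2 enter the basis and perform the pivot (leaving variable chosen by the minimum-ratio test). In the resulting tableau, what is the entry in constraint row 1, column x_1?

Ratio test on column x_2 — row 1: 14/2 = 7; row 2: 22/3 = 22/3; row 3: 23/2 = 23/2. Minimum is 7 at row 1 (w1 leaves); pivot element 2.
Divide row 1 by 2; eliminate column x_2 from the other rows.
In the new row 1, the x_1 entry is the old entry divided by the pivot: 1/2 = 1/2.

1/2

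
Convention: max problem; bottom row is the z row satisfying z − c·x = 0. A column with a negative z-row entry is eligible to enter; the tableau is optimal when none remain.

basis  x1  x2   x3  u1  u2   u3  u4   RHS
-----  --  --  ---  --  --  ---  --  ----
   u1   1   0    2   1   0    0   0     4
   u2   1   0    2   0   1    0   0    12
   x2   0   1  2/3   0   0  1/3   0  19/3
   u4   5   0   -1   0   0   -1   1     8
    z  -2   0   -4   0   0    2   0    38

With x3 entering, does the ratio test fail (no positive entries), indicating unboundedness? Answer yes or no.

Column x3 has positive entries in row(s) 1, 2, 3, so the ratio test bounds it — not unbounded.

no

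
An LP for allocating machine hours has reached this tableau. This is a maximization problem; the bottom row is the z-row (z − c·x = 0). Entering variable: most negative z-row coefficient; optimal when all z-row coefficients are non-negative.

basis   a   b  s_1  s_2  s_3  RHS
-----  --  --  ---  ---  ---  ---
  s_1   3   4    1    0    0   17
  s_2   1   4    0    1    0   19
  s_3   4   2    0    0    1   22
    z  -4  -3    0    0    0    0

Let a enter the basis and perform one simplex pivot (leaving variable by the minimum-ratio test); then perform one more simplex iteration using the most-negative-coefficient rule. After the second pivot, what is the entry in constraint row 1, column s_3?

-3/10

Ratio test on column a — row 1: 17/3 = 17/3; row 2: 19/1 = 19; row 3: 22/4 = 11/2. Minimum is 11/2 at row 3 (s_3 leaves); pivot element 4.
Divide row 3 by 4; eliminate column a from the other rows.
Second iteration: most negative z-row entry is -1 in column b, so b enters.
Ratio test on column b — row 1: (1/2)/(5/2) = 1/5; row 2: (27/2)/(7/2) = 27/7; row 3: (11/2)/(1/2) = 11. Minimum is 1/5 at row 1 (s_1 leaves); pivot element 5/2.
Divide row 1 by 5/2; eliminate column b from the other rows.
After both pivots, the entry at constraint row 1, column s_3 is -3/10.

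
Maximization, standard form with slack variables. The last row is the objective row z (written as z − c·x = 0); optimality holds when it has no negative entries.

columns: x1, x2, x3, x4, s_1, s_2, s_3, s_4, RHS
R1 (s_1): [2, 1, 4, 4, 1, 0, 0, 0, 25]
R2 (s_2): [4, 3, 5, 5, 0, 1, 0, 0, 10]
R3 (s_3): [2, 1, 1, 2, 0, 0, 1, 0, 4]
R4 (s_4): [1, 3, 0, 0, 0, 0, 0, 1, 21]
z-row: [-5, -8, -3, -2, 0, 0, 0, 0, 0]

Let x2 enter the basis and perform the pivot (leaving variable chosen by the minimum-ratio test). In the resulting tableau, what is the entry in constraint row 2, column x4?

5/3

Ratio test on column x2 — row 1: 25/1 = 25; row 2: 10/3 = 10/3; row 3: 4/1 = 4; row 4: 21/3 = 7. Minimum is 10/3 at row 2 (s_2 leaves); pivot element 3.
Divide row 2 by 3; eliminate column x2 from the other rows.
In the new row 2, the x4 entry is the old entry divided by the pivot: 5/3 = 5/3.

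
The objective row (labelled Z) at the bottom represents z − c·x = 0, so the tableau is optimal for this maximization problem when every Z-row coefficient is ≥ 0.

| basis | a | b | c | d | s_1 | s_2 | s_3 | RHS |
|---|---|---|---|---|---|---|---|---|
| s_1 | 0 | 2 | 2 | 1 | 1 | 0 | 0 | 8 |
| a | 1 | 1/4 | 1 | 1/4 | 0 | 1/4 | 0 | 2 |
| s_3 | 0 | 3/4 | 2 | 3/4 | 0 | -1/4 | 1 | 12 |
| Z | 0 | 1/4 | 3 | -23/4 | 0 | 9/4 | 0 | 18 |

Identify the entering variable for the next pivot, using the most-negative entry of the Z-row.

d

Negative Z-row entries: d: -23/4.
The most negative is -23/4 in column d, so d enters.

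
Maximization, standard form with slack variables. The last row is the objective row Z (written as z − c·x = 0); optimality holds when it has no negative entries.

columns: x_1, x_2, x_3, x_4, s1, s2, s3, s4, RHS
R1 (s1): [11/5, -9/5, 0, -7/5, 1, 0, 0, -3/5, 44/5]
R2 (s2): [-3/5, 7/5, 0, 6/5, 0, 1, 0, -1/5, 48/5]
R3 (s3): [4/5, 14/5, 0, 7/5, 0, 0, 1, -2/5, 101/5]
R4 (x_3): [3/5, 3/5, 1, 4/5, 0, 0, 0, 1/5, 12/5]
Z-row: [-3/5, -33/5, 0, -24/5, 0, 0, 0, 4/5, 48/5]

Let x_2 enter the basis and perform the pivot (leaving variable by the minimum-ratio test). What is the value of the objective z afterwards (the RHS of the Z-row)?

Ratio test on column x_2 — row 1: entry -9/5 ≤ 0; row 2: (48/5)/(7/5) = 48/7; row 3: (101/5)/(14/5) = 101/14; row 4: (12/5)/(3/5) = 4. Minimum is 4 at row 4 (x_3 leaves); pivot element 3/5.
Pivot on row 4; the Z-row RHS becomes 48/5 − (-33/5)·4 = 36.

36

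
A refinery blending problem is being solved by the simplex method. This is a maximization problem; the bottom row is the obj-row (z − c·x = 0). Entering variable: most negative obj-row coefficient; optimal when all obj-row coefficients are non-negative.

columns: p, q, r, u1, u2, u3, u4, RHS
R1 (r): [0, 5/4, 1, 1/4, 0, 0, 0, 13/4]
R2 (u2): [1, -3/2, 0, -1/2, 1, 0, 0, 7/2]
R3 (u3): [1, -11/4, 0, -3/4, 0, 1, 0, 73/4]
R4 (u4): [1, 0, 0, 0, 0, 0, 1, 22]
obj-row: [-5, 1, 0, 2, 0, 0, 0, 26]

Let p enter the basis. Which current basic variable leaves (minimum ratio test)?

Column p entries and ratios — r: 0 ≤ 0, skip; u2: (7/2)/1 = 7/2; u3: (73/4)/1 = 73/4; u4: 22/1 = 22.
Smallest ratio is 7/2 in the row of u2, so u2 leaves.

u2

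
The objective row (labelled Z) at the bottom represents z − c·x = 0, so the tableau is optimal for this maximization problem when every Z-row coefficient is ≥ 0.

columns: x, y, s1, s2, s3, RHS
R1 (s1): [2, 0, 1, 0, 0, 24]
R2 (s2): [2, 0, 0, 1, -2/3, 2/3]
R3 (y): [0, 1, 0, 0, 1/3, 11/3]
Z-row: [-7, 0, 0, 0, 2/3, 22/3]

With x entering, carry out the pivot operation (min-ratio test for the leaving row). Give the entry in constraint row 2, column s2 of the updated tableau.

Ratio test on column x — row 1: 24/2 = 12; row 2: (2/3)/2 = 1/3; row 3: entry 0 ≤ 0. Minimum is 1/3 at row 2 (s2 leaves); pivot element 2.
Divide row 2 by 2; eliminate column x from the other rows.
In the new row 2, the s2 entry is the old entry divided by the pivot: 1/2 = 1/2.

1/2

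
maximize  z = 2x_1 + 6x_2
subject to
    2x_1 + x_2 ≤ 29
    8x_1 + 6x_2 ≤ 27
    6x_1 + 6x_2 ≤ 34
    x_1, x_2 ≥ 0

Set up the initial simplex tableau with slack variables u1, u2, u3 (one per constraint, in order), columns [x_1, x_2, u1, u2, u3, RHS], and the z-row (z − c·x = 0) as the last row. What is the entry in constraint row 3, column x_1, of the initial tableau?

Constraint 3 has coefficient 6 on x_1.

6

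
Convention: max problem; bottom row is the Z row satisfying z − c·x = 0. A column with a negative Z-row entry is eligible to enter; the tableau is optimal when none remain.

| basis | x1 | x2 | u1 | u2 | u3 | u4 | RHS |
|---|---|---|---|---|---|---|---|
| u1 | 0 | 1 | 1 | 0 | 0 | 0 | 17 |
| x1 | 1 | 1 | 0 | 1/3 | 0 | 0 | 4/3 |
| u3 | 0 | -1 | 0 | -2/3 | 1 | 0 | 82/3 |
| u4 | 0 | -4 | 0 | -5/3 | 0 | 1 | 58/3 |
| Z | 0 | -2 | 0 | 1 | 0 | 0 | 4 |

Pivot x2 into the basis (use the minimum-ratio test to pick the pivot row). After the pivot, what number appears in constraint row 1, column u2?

Ratio test on column x2 — row 1: 17/1 = 17; row 2: (4/3)/1 = 4/3; row 3: entry -1 ≤ 0; row 4: entry -4 ≤ 0. Minimum is 4/3 at row 2 (x1 leaves); pivot element 1.
Divide row 2 by 1; eliminate column x2 from the other rows.
Row 1 update in column u2: 0 − 1·(1/3) = -1/3.

-1/3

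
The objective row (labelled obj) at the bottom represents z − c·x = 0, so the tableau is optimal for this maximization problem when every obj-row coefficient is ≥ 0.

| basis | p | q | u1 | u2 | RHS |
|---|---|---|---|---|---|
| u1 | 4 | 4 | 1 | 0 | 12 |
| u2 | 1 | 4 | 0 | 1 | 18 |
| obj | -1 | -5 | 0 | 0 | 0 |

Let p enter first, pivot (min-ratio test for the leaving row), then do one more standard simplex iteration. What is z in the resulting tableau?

15

Ratio test on column p — row 1: 12/4 = 3; row 2: 18/1 = 18. Minimum is 3 at row 1 (u1 leaves); pivot element 4.
Pivot on row 1; the obj-row RHS becomes 0 − (-1)·3 = 3.
Next entering variable (most negative obj-row entry -4): q.
Ratio test on column q — row 1: 3/1 = 3; row 2: 15/3 = 5. Minimum is 3 at row 1 (p leaves); pivot element 1.
After the second pivot the obj-row RHS is 3 − (-4)·3 = 15.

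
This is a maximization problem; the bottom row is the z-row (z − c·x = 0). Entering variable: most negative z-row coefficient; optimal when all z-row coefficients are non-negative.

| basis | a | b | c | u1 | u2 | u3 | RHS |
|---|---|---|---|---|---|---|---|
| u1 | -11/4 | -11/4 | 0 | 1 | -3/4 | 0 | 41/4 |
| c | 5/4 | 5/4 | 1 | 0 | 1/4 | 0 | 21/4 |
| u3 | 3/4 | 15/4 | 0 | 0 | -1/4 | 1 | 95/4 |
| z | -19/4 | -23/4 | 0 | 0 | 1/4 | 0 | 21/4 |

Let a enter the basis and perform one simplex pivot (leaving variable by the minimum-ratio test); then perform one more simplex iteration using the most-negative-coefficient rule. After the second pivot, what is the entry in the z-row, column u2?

7/5

Ratio test on column a — row 1: entry -11/4 ≤ 0; row 2: (21/4)/(5/4) = 21/5; row 3: (95/4)/(3/4) = 95/3. Minimum is 21/5 at row 2 (c leaves); pivot element 5/4.
Divide row 2 by 5/4; eliminate column a from the other rows.
Second iteration: most negative z-row entry is -1 in column b, so b enters.
Ratio test on column b — row 1: entry 0 ≤ 0; row 2: (21/5)/1 = 21/5; row 3: (103/5)/3 = 103/15. Minimum is 21/5 at row 2 (a leaves); pivot element 1.
Divide row 2 by 1; eliminate column b from the other rows.
After both pivots, the entry at the z-row, column u2 is 7/5.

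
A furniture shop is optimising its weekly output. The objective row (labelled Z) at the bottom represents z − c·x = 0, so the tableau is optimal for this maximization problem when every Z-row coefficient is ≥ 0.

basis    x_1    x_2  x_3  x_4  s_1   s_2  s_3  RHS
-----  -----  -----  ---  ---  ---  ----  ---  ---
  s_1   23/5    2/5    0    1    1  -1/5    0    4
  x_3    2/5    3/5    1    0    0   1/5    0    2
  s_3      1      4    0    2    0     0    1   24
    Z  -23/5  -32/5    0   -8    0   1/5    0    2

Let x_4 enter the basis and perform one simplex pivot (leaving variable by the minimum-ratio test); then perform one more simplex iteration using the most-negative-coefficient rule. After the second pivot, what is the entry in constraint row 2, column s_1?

Ratio test on column x_4 — row 1: 4/1 = 4; row 2: entry 0 ≤ 0; row 3: 24/2 = 12. Minimum is 4 at row 1 (s_1 leaves); pivot element 1.
Divide row 1 by 1; eliminate column x_4 from the other rows.
Second iteration: most negative Z-row entry is -16/5 in column x_2, so x_2 enters.
Ratio test on column x_2 — row 1: 4/(2/5) = 10; row 2: 2/(3/5) = 10/3; row 3: 16/(16/5) = 5. Minimum is 10/3 at row 2 (x_3 leaves); pivot element 3/5.
Divide row 2 by 3/5; eliminate column x_2 from the other rows.
After both pivots, the entry at constraint row 2, column s_1 is 0.

0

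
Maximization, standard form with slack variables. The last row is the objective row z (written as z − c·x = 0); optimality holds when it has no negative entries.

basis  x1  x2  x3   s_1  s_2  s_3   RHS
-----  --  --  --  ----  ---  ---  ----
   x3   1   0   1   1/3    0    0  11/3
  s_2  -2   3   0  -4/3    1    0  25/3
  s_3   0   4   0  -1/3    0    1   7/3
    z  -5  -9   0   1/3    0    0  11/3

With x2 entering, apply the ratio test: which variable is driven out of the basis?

s_3

Column x2 entries and ratios — x3: 0 ≤ 0, skip; s_2: (25/3)/3 = 25/9; s_3: (7/3)/4 = 7/12.
Smallest ratio is 7/12 in the row of s_3, so s_3 leaves.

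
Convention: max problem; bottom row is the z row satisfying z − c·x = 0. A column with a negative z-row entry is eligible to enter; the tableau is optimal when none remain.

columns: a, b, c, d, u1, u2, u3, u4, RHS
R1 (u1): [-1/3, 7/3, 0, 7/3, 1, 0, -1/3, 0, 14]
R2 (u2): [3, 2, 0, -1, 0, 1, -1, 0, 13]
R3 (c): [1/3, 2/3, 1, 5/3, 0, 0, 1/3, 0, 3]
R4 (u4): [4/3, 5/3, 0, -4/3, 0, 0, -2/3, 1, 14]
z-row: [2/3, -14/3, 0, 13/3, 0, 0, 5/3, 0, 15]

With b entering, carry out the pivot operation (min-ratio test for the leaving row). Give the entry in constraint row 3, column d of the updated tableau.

Ratio test on column b — row 1: 14/(7/3) = 6; row 2: 13/2 = 13/2; row 3: 3/(2/3) = 9/2; row 4: 14/(5/3) = 42/5. Minimum is 9/2 at row 3 (c leaves); pivot element 2/3.
Divide row 3 by 2/3; eliminate column b from the other rows.
In the new row 3, the d entry is the old entry divided by the pivot: (5/3)/(2/3) = 5/2.

5/2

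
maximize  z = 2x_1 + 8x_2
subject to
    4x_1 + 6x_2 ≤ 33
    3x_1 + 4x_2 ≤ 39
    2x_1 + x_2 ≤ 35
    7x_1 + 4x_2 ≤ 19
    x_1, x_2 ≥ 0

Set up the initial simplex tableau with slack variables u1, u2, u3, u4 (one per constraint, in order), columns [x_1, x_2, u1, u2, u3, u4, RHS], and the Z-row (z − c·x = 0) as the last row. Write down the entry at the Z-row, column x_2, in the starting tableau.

-8

The Z-row carries the negated objective coefficients: the x_2 entry is -8.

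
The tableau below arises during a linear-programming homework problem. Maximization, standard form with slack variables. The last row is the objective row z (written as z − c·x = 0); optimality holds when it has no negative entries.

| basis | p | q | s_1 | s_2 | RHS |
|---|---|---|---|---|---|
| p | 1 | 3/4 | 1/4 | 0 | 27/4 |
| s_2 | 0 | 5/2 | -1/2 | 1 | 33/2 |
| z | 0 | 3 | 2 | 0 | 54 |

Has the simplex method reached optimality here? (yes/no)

Every z-row coefficient is ≥ 0, so the tableau is optimal.

yes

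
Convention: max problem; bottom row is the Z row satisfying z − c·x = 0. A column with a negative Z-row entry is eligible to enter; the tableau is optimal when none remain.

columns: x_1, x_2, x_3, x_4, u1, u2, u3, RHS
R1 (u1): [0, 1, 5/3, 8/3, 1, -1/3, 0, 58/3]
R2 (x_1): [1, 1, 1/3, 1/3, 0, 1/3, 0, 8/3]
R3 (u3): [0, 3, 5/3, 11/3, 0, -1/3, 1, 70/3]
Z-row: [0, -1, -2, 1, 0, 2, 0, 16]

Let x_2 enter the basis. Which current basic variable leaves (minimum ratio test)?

Column x_2 entries and ratios — u1: (58/3)/1 = 58/3; x_1: (8/3)/1 = 8/3; u3: (70/3)/3 = 70/9.
Smallest ratio is 8/3 in the row of x_1, so x_1 leaves.

x_1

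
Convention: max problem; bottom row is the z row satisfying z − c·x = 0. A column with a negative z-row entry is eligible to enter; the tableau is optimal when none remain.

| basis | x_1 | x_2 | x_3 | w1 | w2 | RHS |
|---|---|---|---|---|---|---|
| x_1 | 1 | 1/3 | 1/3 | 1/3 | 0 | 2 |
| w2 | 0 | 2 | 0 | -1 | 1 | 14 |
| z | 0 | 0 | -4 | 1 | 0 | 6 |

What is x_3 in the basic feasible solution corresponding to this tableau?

0

x_3 is not in the basis, so in the current basic feasible solution x_3 = 0.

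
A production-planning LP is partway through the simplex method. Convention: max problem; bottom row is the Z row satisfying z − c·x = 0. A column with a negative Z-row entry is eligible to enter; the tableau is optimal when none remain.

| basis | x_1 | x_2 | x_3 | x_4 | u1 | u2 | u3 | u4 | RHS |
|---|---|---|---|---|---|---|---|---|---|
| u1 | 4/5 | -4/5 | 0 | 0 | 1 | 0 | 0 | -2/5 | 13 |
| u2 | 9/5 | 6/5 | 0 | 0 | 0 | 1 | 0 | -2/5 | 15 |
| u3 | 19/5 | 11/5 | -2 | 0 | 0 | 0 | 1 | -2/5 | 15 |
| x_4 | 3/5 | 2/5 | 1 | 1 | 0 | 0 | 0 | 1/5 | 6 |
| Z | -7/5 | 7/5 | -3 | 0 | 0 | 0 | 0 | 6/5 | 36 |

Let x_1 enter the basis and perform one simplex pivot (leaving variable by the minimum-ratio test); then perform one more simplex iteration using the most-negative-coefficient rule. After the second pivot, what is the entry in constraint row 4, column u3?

-3/25

Ratio test on column x_1 — row 1: 13/(4/5) = 65/4; row 2: 15/(9/5) = 25/3; row 3: 15/(19/5) = 75/19; row 4: 6/(3/5) = 10. Minimum is 75/19 at row 3 (u3 leaves); pivot element 19/5.
Divide row 3 by 19/5; eliminate column x_1 from the other rows.
Second iteration: most negative Z-row entry is -71/19 in column x_3, so x_3 enters.
Ratio test on column x_3 — row 1: (187/19)/(8/19) = 187/8; row 2: (150/19)/(18/19) = 25/3; row 3: entry -10/19 ≤ 0; row 4: (69/19)/(25/19) = 69/25. Minimum is 69/25 at row 4 (x_4 leaves); pivot element 25/19.
Divide row 4 by 25/19; eliminate column x_3 from the other rows.
After both pivots, the entry at constraint row 4, column u3 is -3/25.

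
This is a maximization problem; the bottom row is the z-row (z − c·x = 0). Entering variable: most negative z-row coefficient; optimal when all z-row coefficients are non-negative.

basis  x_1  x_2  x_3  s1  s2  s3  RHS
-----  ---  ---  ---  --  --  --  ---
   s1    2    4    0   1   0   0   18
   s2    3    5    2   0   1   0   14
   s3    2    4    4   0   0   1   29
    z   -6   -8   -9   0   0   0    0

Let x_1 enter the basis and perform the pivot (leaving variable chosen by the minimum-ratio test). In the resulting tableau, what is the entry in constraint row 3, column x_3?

8/3

Ratio test on column x_1 — row 1: 18/2 = 9; row 2: 14/3 = 14/3; row 3: 29/2 = 29/2. Minimum is 14/3 at row 2 (s2 leaves); pivot element 3.
Divide row 2 by 3; eliminate column x_1 from the other rows.
Row 3 update in column x_3: 4 − 2·(2/3) = 8/3.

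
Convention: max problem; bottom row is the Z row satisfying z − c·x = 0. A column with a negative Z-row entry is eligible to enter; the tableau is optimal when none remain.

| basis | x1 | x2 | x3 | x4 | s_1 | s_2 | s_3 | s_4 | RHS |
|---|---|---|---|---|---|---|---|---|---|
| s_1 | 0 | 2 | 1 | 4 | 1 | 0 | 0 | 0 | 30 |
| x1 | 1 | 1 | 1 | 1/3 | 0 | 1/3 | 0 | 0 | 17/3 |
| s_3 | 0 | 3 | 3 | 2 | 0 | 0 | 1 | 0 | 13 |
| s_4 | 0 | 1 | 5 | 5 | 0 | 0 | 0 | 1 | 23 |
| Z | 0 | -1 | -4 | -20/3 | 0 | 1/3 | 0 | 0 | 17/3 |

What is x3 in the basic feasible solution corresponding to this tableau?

0

x3 is not in the basis, so in the current basic feasible solution x3 = 0.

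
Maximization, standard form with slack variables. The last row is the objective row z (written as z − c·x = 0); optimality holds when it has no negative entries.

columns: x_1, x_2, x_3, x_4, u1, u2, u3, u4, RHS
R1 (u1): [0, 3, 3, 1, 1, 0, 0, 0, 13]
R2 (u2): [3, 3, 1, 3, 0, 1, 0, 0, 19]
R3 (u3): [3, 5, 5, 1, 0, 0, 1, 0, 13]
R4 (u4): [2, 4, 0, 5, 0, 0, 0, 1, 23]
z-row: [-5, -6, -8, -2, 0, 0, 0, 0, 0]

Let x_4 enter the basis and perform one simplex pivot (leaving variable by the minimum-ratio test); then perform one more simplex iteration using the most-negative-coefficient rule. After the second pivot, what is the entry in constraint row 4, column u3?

Ratio test on column x_4 — row 1: 13/1 = 13; row 2: 19/3 = 19/3; row 3: 13/1 = 13; row 4: 23/5 = 23/5. Minimum is 23/5 at row 4 (u4 leaves); pivot element 5.
Divide row 4 by 5; eliminate column x_4 from the other rows.
Second iteration: most negative z-row entry is -8 in column x_3, so x_3 enters.
Ratio test on column x_3 — row 1: (42/5)/3 = 14/5; row 2: (26/5)/1 = 26/5; row 3: (42/5)/5 = 42/25; row 4: entry 0 ≤ 0. Minimum is 42/25 at row 3 (u3 leaves); pivot element 5.
Divide row 3 by 5; eliminate column x_3 from the other rows.
After both pivots, the entry at constraint row 4, column u3 is 0.

0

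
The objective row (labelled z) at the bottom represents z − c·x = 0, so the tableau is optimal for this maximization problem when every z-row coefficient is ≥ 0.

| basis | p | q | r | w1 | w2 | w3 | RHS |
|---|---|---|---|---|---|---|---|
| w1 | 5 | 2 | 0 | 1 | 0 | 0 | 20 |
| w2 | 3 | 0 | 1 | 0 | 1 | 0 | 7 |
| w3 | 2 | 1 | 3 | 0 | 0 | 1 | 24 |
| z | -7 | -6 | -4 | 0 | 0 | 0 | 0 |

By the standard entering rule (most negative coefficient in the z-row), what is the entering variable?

p

Negative z-row entries: p: -7, q: -6, r: -4.
The most negative is -7 in column p, so p enters.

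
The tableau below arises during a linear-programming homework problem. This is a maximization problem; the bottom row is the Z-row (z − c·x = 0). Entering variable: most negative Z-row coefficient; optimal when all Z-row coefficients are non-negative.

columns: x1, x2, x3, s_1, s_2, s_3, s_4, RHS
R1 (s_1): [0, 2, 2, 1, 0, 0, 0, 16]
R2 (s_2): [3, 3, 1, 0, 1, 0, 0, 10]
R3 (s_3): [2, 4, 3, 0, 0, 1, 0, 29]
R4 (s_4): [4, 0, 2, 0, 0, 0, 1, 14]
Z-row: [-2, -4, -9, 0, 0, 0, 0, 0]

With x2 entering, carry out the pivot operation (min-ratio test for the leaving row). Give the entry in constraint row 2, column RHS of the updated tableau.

Ratio test on column x2 — row 1: 16/2 = 8; row 2: 10/3 = 10/3; row 3: 29/4 = 29/4; row 4: entry 0 ≤ 0. Minimum is 10/3 at row 2 (s_2 leaves); pivot element 3.
Divide row 2 by 3; eliminate column x2 from the other rows.
In the new row 2, the RHS entry is the old entry divided by the pivot: 10/3 = 10/3.

10/3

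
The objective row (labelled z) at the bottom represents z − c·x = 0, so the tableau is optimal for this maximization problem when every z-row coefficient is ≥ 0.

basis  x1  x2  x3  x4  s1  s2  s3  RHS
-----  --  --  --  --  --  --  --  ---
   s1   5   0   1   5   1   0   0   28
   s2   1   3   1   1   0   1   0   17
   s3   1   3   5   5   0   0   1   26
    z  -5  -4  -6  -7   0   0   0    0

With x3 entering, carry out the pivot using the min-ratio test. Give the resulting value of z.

Ratio test on column x3 — row 1: 28/1 = 28; row 2: 17/1 = 17; row 3: 26/5 = 26/5. Minimum is 26/5 at row 3 (s3 leaves); pivot element 5.
Pivot on row 3; the z-row RHS becomes 0 − (-6)·(26/5) = 156/5.

156/5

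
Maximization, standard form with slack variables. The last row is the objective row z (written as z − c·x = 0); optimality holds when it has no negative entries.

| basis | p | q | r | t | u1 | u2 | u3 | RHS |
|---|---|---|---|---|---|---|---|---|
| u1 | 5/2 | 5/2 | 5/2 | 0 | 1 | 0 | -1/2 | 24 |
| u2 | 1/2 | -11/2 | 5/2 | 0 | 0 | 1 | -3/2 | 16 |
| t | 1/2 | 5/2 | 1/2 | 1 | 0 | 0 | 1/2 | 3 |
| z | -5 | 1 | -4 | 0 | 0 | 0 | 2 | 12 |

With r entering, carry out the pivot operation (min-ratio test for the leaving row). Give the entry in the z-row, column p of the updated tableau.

-1

Ratio test on column r — row 1: 24/(5/2) = 48/5; row 2: 16/(5/2) = 32/5; row 3: 3/(1/2) = 6. Minimum is 6 at row 3 (t leaves); pivot element 1/2.
Divide row 3 by 1/2; eliminate column r from the other rows.
z-row update in column p: -5 − (-4)·1 = -1.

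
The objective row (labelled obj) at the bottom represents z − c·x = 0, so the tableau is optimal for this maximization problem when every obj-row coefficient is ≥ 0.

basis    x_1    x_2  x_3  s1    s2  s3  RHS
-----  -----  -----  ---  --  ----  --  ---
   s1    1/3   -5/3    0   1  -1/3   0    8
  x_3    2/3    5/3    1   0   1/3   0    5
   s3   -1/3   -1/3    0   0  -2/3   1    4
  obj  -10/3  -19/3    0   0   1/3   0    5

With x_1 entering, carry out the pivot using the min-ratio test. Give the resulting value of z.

30

Ratio test on column x_1 — row 1: 8/(1/3) = 24; row 2: 5/(2/3) = 15/2; row 3: entry -1/3 ≤ 0. Minimum is 15/2 at row 2 (x_3 leaves); pivot element 2/3.
Pivot on row 2; the obj-row RHS becomes 5 − (-10/3)·(15/2) = 30.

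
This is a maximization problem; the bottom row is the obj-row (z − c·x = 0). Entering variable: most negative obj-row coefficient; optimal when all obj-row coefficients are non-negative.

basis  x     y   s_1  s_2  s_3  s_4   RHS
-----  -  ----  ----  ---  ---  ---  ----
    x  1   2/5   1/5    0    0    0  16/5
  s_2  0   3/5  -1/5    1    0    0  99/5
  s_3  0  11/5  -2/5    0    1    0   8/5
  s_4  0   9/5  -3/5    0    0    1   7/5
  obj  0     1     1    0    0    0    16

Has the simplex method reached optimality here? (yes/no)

yes

Every obj-row coefficient is ≥ 0, so the tableau is optimal.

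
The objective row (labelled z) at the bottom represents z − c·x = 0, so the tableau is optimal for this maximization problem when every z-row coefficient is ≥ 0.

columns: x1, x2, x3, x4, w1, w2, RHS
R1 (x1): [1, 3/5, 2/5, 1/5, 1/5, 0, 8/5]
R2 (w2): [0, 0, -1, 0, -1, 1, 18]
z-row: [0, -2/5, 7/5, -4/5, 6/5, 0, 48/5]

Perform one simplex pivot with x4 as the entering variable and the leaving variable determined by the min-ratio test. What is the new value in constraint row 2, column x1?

Ratio test on column x4 — row 1: (8/5)/(1/5) = 8; row 2: entry 0 ≤ 0. Minimum is 8 at row 1 (x1 leaves); pivot element 1/5.
Divide row 1 by 1/5; eliminate column x4 from the other rows.
Row 2 update in column x1: 0 − 0·5 = 0.

0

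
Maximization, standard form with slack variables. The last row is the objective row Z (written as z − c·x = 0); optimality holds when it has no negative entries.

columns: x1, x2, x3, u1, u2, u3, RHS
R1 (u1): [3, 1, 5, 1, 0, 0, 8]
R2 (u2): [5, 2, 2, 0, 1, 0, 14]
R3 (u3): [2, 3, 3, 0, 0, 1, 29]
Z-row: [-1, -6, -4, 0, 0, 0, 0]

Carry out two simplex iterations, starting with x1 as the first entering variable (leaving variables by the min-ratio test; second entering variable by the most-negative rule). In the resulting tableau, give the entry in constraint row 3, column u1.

11

Ratio test on column x1 — row 1: 8/3 = 8/3; row 2: 14/5 = 14/5; row 3: 29/2 = 29/2. Minimum is 8/3 at row 1 (u1 leaves); pivot element 3.
Divide row 1 by 3; eliminate column x1 from the other rows.
Second iteration: most negative Z-row entry is -17/3 in column x2, so x2 enters.
Ratio test on column x2 — row 1: (8/3)/(1/3) = 8; row 2: (2/3)/(1/3) = 2; row 3: (71/3)/(7/3) = 71/7. Minimum is 2 at row 2 (u2 leaves); pivot element 1/3.
Divide row 2 by 1/3; eliminate column x2 from the other rows.
After both pivots, the entry at constraint row 3, column u1 is 11.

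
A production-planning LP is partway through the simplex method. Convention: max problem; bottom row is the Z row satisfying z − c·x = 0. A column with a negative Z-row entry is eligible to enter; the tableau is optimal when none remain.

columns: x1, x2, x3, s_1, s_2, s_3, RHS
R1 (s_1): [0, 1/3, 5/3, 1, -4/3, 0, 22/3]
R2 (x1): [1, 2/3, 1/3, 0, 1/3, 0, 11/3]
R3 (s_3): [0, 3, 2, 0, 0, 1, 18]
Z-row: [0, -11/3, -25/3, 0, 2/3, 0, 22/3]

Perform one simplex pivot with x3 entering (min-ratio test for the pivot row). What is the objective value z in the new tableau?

44

Ratio test on column x3 — row 1: (22/3)/(5/3) = 22/5; row 2: (11/3)/(1/3) = 11; row 3: 18/2 = 9. Minimum is 22/5 at row 1 (s_1 leaves); pivot element 5/3.
Pivot on row 1; the Z-row RHS becomes 22/3 − (-25/3)·(22/5) = 44.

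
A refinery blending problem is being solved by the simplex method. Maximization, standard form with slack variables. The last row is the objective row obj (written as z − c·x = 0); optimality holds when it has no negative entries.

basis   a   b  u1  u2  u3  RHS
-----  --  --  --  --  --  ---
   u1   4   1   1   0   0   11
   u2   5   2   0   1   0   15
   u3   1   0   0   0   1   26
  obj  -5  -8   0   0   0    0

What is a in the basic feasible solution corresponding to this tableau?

0

a is not in the basis, so in the current basic feasible solution a = 0.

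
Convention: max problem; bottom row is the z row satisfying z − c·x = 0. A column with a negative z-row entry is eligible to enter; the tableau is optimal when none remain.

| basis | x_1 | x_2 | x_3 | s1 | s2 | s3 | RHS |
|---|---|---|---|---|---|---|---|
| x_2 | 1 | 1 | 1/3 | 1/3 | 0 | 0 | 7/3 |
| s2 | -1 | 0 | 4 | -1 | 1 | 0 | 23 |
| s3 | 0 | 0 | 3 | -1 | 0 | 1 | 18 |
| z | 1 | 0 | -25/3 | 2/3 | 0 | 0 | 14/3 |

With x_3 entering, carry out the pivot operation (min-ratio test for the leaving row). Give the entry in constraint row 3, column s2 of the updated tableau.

-3/4

Ratio test on column x_3 — row 1: (7/3)/(1/3) = 7; row 2: 23/4 = 23/4; row 3: 18/3 = 6. Minimum is 23/4 at row 2 (s2 leaves); pivot element 4.
Divide row 2 by 4; eliminate column x_3 from the other rows.
Row 3 update in column s2: 0 − 3·(1/4) = -3/4.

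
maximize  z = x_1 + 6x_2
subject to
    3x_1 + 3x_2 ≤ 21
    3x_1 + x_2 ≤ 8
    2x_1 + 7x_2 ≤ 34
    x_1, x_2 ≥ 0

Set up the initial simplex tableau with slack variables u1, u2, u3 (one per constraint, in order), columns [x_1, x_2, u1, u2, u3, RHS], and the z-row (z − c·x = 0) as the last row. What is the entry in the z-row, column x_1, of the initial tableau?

-1

The z-row carries the negated objective coefficients: the x_1 entry is -1.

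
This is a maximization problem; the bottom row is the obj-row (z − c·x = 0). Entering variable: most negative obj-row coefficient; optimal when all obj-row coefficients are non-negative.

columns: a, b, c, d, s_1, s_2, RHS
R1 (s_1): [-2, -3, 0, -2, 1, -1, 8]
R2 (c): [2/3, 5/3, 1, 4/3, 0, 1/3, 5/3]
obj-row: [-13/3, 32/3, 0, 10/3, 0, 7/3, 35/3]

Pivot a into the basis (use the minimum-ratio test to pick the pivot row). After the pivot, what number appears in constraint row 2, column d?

2

Ratio test on column a — row 1: entry -2 ≤ 0; row 2: (5/3)/(2/3) = 5/2. Minimum is 5/2 at row 2 (c leaves); pivot element 2/3.
Divide row 2 by 2/3; eliminate column a from the other rows.
In the new row 2, the d entry is the old entry divided by the pivot: (4/3)/(2/3) = 2.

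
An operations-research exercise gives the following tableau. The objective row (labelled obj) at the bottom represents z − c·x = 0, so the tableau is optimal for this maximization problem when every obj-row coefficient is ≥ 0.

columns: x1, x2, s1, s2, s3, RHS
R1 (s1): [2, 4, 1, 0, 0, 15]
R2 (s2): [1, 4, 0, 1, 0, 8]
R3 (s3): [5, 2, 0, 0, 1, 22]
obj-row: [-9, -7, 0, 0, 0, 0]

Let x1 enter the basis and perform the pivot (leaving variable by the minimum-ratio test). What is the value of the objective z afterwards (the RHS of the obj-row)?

Ratio test on column x1 — row 1: 15/2 = 15/2; row 2: 8/1 = 8; row 3: 22/5 = 22/5. Minimum is 22/5 at row 3 (s3 leaves); pivot element 5.
Pivot on row 3; the obj-row RHS becomes 0 − (-9)·(22/5) = 198/5.

198/5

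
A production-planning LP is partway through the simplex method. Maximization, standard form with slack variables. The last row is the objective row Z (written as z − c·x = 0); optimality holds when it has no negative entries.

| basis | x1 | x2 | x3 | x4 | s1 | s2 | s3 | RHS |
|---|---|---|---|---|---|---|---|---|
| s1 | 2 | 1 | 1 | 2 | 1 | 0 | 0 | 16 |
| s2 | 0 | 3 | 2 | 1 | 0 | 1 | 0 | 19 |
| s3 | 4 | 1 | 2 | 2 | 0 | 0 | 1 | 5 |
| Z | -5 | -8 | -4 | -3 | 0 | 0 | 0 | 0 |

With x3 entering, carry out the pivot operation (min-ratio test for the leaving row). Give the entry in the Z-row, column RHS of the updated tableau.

10

Ratio test on column x3 — row 1: 16/1 = 16; row 2: 19/2 = 19/2; row 3: 5/2 = 5/2. Minimum is 5/2 at row 3 (s3 leaves); pivot element 2.
Divide row 3 by 2; eliminate column x3 from the other rows.
Z-row update in column RHS: 0 − (-4)·(5/2) = 10.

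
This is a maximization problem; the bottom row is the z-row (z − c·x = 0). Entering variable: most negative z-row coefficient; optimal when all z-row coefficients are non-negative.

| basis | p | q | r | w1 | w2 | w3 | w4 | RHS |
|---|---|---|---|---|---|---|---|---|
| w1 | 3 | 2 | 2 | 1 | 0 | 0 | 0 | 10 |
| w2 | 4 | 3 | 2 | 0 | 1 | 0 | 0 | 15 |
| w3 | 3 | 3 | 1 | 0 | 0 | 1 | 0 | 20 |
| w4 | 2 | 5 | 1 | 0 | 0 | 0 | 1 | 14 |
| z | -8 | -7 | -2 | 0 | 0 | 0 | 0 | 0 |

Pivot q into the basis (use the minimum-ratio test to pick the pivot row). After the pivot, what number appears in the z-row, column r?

-3/5

Ratio test on column q — row 1: 10/2 = 5; row 2: 15/3 = 5; row 3: 20/3 = 20/3; row 4: 14/5 = 14/5. Minimum is 14/5 at row 4 (w4 leaves); pivot element 5.
Divide row 4 by 5; eliminate column q from the other rows.
z-row update in column r: -2 − (-7)·(1/5) = -3/5.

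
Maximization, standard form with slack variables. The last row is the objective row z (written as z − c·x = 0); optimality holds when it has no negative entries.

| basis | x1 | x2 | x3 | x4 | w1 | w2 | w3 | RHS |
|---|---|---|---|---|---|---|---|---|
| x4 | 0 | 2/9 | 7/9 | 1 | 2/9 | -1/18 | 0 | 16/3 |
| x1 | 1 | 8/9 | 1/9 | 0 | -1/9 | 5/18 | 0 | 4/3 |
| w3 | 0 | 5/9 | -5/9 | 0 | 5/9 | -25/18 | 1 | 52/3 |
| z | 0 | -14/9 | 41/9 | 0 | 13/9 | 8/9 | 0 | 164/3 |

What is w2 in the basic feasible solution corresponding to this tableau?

0

w2 is not in the basis, so in the current basic feasible solution w2 = 0.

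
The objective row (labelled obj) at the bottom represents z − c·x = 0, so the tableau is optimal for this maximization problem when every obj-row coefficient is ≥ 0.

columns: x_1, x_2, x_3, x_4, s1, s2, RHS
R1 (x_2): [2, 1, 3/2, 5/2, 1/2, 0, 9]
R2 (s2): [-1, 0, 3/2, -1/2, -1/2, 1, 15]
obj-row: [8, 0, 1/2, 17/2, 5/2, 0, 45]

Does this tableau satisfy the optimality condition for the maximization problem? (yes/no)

yes

Every obj-row coefficient is ≥ 0, so the tableau is optimal.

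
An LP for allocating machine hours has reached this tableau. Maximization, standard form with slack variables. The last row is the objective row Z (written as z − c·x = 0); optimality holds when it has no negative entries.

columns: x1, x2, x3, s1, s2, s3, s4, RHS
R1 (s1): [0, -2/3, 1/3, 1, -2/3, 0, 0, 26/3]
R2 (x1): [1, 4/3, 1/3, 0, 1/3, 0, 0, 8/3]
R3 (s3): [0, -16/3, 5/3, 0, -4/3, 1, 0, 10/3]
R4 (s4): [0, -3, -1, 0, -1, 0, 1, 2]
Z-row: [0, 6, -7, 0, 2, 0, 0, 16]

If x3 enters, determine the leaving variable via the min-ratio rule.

s3

Column x3 entries and ratios — s1: (26/3)/(1/3) = 26; x1: (8/3)/(1/3) = 8; s3: (10/3)/(5/3) = 2; s4: -1 ≤ 0, skip.
Smallest ratio is 2 in the row of s3, so s3 leaves.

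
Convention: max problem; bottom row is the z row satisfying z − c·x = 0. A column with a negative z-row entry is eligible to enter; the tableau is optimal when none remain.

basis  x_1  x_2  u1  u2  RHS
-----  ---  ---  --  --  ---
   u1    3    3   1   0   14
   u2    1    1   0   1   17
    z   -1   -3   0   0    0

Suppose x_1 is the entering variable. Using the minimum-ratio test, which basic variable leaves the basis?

Column x_1 entries and ratios — u1: 14/3 = 14/3; u2: 17/1 = 17.
Smallest ratio is 14/3 in the row of u1, so u1 leaves.

u1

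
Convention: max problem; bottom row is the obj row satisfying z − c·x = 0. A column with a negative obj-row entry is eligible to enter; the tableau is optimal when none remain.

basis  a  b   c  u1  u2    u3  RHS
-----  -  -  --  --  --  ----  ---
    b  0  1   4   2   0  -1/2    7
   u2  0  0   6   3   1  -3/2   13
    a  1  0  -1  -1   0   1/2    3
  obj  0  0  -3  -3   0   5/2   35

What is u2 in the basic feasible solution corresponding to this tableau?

u2 is basic (row 2); its value is the RHS of that row, 13.

13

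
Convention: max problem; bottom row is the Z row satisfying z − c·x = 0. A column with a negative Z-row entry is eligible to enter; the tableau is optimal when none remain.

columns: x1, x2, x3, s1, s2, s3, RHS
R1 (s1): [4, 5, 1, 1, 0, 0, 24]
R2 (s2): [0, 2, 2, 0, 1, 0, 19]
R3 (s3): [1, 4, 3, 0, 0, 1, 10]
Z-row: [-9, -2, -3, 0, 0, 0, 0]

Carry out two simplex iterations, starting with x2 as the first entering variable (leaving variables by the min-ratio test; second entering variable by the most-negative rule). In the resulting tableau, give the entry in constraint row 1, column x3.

Ratio test on column x2 — row 1: 24/5 = 24/5; row 2: 19/2 = 19/2; row 3: 10/4 = 5/2. Minimum is 5/2 at row 3 (s3 leaves); pivot element 4.
Divide row 3 by 4; eliminate column x2 from the other rows.
Second iteration: most negative Z-row entry is -17/2 in column x1, so x1 enters.
Ratio test on column x1 — row 1: (23/2)/(11/4) = 46/11; row 2: entry -1/2 ≤ 0; row 3: (5/2)/(1/4) = 10. Minimum is 46/11 at row 1 (s1 leaves); pivot element 11/4.
Divide row 1 by 11/4; eliminate column x1 from the other rows.
After both pivots, the entry at constraint row 1, column x3 is -1.

-1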